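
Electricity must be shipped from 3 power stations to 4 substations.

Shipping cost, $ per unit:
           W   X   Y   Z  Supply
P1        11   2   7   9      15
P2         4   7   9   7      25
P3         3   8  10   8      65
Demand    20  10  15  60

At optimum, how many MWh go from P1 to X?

10

Solving gives:
  P1→X: 10 × $2 = $20
  P1→Y: 5 × $7 = $35
  P2→Z: 25 × $7 = $175
  P3→W: 20 × $3 = $60
  P3→Y: 10 × $10 = $100
  P3→Z: 35 × $8 = $280
Total cost = $670.
So P1→X carries 10 MWh.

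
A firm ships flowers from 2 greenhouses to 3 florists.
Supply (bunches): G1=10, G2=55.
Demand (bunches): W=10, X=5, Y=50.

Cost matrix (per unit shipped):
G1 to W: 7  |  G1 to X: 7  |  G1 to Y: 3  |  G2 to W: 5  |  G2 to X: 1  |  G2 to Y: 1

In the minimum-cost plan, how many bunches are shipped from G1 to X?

Solving gives:
  G1 to Y: 10 × 3 = 30
  G2 to W: 10 × 5 = 50
  G2 to X: 5 × 1 = 5
  G2 to Y: 40 × 1 = 40
Total cost = 125.
The route G1→X is not used.

0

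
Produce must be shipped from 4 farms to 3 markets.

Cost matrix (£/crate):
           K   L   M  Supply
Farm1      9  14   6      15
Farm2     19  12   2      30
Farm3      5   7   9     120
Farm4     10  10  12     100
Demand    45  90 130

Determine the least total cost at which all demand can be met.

One minimum-cost allocation:
  Farm1→M: 15 × £6 = £90
  Farm2→M: 30 × £2 = £60
  Farm3→K: 45 × £5 = £225
  Farm3→L: 75 × £7 = £525
  Farm4→L: 15 × £10 = £150
  Farm4→M: 85 × £12 = £1020
Total = 90 + 60 + 225 + 525 + 150 + 1020 = £2070.

2070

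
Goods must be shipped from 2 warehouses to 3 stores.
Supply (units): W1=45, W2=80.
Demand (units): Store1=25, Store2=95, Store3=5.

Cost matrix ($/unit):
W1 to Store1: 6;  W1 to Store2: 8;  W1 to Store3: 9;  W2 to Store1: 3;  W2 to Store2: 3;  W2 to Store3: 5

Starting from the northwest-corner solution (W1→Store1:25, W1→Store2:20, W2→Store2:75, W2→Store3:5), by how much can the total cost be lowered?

Current plan cost = 25·6 + 20·8 + 75·3 + 5·5 = $560.
Optimal plan:
  W1->Store1: 25 units
  W1->Store2: 15 units
  W1->Store3: 5 units
  W2->Store2: 80 units
Optimal cost = $555.
Saving = 560 − 555 = $5.

5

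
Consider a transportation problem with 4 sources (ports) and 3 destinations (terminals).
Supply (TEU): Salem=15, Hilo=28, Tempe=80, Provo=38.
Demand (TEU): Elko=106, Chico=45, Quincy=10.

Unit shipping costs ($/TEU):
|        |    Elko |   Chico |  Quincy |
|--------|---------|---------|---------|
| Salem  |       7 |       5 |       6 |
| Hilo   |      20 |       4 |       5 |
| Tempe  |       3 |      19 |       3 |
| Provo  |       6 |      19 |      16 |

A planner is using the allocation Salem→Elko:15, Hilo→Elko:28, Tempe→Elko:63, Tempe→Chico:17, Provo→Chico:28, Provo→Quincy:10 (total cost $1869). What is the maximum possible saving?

Current plan cost = 15·7 + 28·20 + 63·3 + 17·19 + 28·19 + 10·16 = $1869.
Optimal plan:
  Salem–Chico: 15 × $5 = $75
  Hilo–Chico: 28 × $4 = $112
  Tempe–Elko: 70 × $3 = $210
  Tempe–Quincy: 10 × $3 = $30
  Provo–Elko: 36 × $6 = $216
  Provo–Chico: 2 × $19 = $38
Optimal cost = $681.
Saving = 1869 − 681 = $1188.

1188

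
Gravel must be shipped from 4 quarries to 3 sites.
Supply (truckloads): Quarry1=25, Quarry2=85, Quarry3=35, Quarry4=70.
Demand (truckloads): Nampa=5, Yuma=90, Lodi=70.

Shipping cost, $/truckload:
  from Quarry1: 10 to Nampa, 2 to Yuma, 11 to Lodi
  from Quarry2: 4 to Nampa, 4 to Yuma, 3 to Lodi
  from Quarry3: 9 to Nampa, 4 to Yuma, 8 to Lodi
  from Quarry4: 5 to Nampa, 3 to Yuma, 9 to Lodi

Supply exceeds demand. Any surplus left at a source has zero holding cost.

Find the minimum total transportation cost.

475

An optimal shipping plan:
  Quarry1→Yuma: 25 truckloads
  Quarry2→Nampa: 5 truckloads
  Quarry2→Lodi: 70 truckloads
  Quarry4→Yuma: 65 truckloads
Total cost = $475.
(Supply check: Quarry1 ships 25; Quarry2 ships 75; Quarry3 ships 0; Quarry4 ships 65.)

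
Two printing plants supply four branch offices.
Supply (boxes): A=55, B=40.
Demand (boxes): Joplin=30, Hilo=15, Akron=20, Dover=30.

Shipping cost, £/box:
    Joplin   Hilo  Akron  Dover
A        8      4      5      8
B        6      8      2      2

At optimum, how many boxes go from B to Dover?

Optimal shipments:
  A to Joplin: 30 × £8 = £240
  A to Hilo: 15 × £4 = £60
  A to Akron: 10 × £5 = £50
  B to Akron: 10 × £2 = £20
  B to Dover: 30 × £2 = £60
Total cost = £430.
So B→Dover carries 30 boxes.

30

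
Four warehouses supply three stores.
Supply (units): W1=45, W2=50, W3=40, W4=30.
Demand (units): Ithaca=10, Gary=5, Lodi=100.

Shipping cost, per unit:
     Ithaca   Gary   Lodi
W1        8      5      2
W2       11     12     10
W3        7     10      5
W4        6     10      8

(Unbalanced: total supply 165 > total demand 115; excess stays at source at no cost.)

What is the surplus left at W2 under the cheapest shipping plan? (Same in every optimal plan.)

50

An optimal plan:
  W1→Lodi: 45 × 2 = 90
  W3→Lodi: 40 × 5 = 200
  W4→Ithaca: 10 × 6 = 60
  W4→Gary: 5 × 10 = 50
  W4→Lodi: 15 × 8 = 120
Total cost = 520.
W2 ships 0 of its 50, leaving 50.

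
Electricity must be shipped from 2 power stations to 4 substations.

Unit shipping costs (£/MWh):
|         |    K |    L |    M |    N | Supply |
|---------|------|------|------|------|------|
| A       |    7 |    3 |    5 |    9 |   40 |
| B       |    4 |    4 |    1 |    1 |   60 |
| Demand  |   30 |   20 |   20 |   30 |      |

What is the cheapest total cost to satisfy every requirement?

290

Optimal allocation:
  A→K: 20 × £7 = £140
  A→L: 20 × £3 = £60
  B→K: 10 × £4 = £40
  B→M: 20 × £1 = £20
  B→N: 30 × £1 = £30
Total = 140 + 60 + 40 + 20 + 30 = £290.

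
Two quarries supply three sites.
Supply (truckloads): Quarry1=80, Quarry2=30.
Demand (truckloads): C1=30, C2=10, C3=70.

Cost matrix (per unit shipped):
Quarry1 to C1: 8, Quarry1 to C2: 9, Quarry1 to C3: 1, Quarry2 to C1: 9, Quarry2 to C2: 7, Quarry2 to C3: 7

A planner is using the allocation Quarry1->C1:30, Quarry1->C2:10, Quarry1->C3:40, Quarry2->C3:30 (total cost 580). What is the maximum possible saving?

180

Current plan cost = 30·8 + 10·9 + 40·1 + 30·7 = 580.
Optimal plan:
  Quarry1 to C1: 10 truckloads
  Quarry1 to C3: 70 truckloads
  Quarry2 to C1: 20 truckloads
  Quarry2 to C2: 10 truckloads
Optimal cost = 400.
Saving = 580 − 400 = 180.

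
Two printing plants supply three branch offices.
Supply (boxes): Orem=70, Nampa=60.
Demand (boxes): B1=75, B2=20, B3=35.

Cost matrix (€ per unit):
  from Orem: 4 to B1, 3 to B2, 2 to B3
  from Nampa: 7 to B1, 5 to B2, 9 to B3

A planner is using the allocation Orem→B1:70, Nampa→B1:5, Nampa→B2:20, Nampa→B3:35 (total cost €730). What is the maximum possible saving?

Current plan cost = 70·4 + 5·7 + 20·5 + 35·9 = €730.
Optimal plan:
  Orem→B1: 35 × €4 = €140
  Orem→B3: 35 × €2 = €70
  Nampa→B1: 40 × €7 = €280
  Nampa→B2: 20 × €5 = €100
Optimal cost = €590.
Saving = 730 − 590 = €140.

140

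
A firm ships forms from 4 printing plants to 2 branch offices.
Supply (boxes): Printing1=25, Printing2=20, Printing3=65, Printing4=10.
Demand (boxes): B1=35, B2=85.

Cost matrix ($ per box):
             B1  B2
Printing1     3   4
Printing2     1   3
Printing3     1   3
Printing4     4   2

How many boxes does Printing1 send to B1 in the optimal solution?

0

The minimum-cost plan:
  Printing1 to B2: 25 × $4 = $100
  Printing2 to B1: 20 × $1 = $20
  Printing3 to B1: 15 × $1 = $15
  Printing3 to B2: 50 × $3 = $150
  Printing4 to B2: 10 × $2 = $20
Total cost = $305.
The route Printing1→B1 is not used.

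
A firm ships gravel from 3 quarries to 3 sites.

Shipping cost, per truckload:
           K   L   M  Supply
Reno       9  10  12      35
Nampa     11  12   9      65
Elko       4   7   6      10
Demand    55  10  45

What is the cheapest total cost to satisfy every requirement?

An optimal shipping plan:
  Reno to K: 25 × 9 = 225
  Reno to L: 10 × 10 = 100
  Nampa to K: 20 × 11 = 220
  Nampa to M: 45 × 9 = 405
  Elko to K: 10 × 4 = 40
Total = 225 + 100 + 220 + 405 + 40 = 990.
(Supply check: Reno ships 35; Nampa ships 65; Elko ships 10.)

990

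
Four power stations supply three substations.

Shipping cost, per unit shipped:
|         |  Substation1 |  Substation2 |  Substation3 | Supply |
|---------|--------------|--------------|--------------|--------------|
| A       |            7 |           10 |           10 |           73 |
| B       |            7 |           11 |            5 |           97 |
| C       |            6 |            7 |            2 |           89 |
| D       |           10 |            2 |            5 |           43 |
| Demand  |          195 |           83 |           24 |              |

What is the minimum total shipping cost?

An optimal shipping plan:
  A→Substation1: 73 × 7 = 511
  B→Substation1: 97 × 7 = 679
  C→Substation1: 25 × 6 = 150
  C→Substation2: 40 × 7 = 280
  C→Substation3: 24 × 2 = 48
  D→Substation2: 43 × 2 = 86
Total = 511 + 679 + 150 + 280 + 48 + 86 = 1754.

1754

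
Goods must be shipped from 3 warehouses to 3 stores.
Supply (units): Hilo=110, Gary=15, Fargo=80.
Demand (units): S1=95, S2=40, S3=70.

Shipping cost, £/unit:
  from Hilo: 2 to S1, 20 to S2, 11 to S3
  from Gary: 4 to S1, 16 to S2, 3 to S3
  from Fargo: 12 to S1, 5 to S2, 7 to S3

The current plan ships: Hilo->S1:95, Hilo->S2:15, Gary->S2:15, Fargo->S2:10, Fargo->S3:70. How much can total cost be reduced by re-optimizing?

Current plan cost = 95·2 + 15·20 + 15·16 + 10·5 + 70·7 = £1270.
Optimal plan:
  Hilo–S1: 95 units
  Hilo–S3: 15 units
  Gary–S3: 15 units
  Fargo–S2: 40 units
  Fargo–S3: 40 units
Optimal cost = £880.
Saving = 1270 − 880 = £390.

390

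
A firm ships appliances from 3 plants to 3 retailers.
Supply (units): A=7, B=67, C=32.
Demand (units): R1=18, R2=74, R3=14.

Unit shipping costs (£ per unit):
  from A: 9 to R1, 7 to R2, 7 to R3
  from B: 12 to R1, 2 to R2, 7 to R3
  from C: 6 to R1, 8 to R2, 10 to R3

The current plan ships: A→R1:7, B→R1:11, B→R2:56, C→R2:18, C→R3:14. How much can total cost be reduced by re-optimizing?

174

Current plan cost = 7·9 + 11·12 + 56·2 + 18·8 + 14·10 = £591.
Optimal plan:
  A–R3: 7 × £7 = £49
  B–R2: 67 × £2 = £134
  C–R1: 18 × £6 = £108
  C–R2: 7 × £8 = £56
  C–R3: 7 × £10 = £70
Optimal cost = £417.
Saving = 591 − 417 = £174.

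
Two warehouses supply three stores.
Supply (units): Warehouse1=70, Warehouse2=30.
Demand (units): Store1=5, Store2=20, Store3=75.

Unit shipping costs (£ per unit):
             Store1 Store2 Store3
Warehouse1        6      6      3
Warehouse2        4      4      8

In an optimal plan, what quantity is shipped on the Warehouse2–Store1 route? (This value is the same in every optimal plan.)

Solving gives:
  Warehouse1 to Store3: 70 × £3 = £210
  Warehouse2 to Store1: 5 × £4 = £20
  Warehouse2 to Store2: 20 × £4 = £80
  Warehouse2 to Store3: 5 × £8 = £40
Total cost = £350.
So Warehouse2→Store1 carries 5 units.

5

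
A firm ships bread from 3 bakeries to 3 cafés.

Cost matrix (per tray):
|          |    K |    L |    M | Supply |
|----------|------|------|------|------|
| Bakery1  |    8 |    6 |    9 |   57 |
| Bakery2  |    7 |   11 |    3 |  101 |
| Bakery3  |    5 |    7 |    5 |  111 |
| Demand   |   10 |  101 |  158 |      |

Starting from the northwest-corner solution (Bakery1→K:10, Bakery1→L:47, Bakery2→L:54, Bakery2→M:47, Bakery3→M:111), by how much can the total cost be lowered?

364

Current plan cost = 10·8 + 47·6 + 54·11 + 47·3 + 111·5 = 1652.
Optimal plan:
  Bakery1 to L: 57 trays
  Bakery2 to M: 101 trays
  Bakery3 to K: 10 trays
  Bakery3 to L: 44 trays
  Bakery3 to M: 57 trays
Optimal cost = 1288.
Saving = 1652 − 1288 = 364.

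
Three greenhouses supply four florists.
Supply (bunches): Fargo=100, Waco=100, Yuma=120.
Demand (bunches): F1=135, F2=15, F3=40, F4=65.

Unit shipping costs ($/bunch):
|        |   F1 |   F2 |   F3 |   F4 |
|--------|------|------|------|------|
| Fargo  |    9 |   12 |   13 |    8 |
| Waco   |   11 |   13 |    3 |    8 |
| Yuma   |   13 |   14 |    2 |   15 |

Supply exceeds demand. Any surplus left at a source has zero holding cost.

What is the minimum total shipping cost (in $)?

2095

One minimum-cost allocation:
  Fargo to F1: 100 × $9 = $900
  Waco to F1: 35 × $11 = $385
  Waco to F4: 65 × $8 = $520
  Yuma to F2: 15 × $14 = $210
  Yuma to F3: 40 × $2 = $80
Total = 900 + 385 + 520 + 210 + 80 = $2095.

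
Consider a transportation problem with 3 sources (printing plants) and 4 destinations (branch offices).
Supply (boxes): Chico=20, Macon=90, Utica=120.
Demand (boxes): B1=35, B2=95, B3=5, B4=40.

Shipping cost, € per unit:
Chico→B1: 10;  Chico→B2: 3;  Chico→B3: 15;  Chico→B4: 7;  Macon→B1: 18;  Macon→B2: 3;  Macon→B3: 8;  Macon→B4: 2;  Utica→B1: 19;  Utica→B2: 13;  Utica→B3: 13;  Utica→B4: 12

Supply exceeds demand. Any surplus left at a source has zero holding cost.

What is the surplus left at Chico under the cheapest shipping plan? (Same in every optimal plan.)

Minimum-cost shipments:
  Chico→B2: 20 × €3 = €60
  Macon→B2: 75 × €3 = €225
  Macon→B4: 15 × €2 = €30
  Utica→B1: 35 × €19 = €665
  Utica→B3: 5 × €13 = €65
  Utica→B4: 25 × €12 = €300
Total cost = €1345.
Chico ships 20 of its 20, leaving 0.

0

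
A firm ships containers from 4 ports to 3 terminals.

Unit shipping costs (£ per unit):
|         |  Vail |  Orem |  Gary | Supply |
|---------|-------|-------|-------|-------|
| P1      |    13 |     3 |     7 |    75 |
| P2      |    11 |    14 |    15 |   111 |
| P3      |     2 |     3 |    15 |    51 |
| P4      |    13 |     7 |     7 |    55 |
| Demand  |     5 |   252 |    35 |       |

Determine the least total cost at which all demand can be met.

2302

Optimal allocation:
  P1–Orem: 75 TEU
  P2–Vail: 5 TEU
  P2–Orem: 106 TEU
  P3–Orem: 51 TEU
  P4–Orem: 20 TEU
  P4–Gary: 35 TEU
Total cost = £2302.
(Supply check: P1 ships 75; P2 ships 111; P3 ships 51; P4 ships 55.)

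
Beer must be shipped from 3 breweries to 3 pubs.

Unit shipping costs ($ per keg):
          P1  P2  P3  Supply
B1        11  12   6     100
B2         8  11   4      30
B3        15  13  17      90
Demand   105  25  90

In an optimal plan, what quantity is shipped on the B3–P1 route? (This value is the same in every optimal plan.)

The minimum-cost plan:
  B1→P1: 10 kegs
  B1→P3: 90 kegs
  B2→P1: 30 kegs
  B3→P1: 65 kegs
  B3→P2: 25 kegs
Total cost = $2190.
So B3→P1 carries 65 kegs.

65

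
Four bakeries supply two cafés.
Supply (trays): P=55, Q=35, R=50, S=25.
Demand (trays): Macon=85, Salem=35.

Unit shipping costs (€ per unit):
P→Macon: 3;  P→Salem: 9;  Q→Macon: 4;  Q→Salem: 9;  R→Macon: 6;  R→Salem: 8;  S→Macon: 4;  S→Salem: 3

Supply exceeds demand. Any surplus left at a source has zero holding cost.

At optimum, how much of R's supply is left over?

Minimum-cost shipments:
  P–Macon: 55 × €3 = €165
  Q–Macon: 30 × €4 = €120
  R–Salem: 10 × €8 = €80
  S–Salem: 25 × €3 = €75
Total cost = €440.
R ships 10 of its 50, leaving 40.

40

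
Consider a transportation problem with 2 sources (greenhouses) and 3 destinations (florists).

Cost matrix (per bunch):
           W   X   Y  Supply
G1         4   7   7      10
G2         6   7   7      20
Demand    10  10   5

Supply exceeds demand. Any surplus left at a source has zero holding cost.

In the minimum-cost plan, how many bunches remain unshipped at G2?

Minimum-cost shipments:
  G1→W: 10 bunches
  G2→X: 10 bunches
  G2→Y: 5 bunches
Total cost = 145.
G2 ships 15 of its 20, leaving 5.

5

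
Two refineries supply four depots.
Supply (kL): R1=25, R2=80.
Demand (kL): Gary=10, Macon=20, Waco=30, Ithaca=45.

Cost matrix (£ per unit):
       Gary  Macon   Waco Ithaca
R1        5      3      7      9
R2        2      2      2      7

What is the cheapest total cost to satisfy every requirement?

An optimal shipping plan:
  R1 to Macon: 20 kL
  R1 to Ithaca: 5 kL
  R2 to Gary: 10 kL
  R2 to Waco: 30 kL
  R2 to Ithaca: 40 kL
Total cost = £465.

465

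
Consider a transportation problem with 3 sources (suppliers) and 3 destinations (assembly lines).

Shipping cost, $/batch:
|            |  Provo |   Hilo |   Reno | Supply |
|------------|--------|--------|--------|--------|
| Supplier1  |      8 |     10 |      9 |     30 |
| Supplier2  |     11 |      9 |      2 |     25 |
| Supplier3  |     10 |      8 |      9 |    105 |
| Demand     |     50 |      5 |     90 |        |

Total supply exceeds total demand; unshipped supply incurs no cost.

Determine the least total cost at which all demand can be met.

1115

An optimal shipping plan:
  Supplier1 to Provo: 30 × $8 = $240
  Supplier2 to Reno: 25 × $2 = $50
  Supplier3 to Provo: 20 × $10 = $200
  Supplier3 to Hilo: 5 × $8 = $40
  Supplier3 to Reno: 65 × $9 = $585
Total = 240 + 50 + 200 + 40 + 585 = $1115.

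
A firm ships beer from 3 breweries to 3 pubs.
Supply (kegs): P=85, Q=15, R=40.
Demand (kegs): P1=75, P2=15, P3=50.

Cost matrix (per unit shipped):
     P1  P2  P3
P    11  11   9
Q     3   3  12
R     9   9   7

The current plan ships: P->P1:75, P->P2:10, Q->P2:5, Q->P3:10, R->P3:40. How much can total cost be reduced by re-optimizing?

Current plan cost = 75·11 + 10·11 + 5·3 + 10·12 + 40·7 = 1350.
Optimal plan:
  P->P1: 20 × 11 = 220
  P->P2: 15 × 11 = 165
  P->P3: 50 × 9 = 450
  Q->P1: 15 × 3 = 45
  R->P1: 40 × 9 = 360
Optimal cost = 1240.
Saving = 1350 − 1240 = 110.

110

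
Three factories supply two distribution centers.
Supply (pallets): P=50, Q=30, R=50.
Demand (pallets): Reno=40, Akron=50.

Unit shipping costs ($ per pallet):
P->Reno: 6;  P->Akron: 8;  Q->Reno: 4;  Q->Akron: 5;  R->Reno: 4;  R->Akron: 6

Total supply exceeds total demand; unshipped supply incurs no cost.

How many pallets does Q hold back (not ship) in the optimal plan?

An optimal plan:
  P→Akron: 10 × $8 = $80
  Q→Akron: 30 × $5 = $150
  R→Reno: 40 × $4 = $160
  R→Akron: 10 × $6 = $60
Total cost = $450.
Q ships 30 of its 30, leaving 0.

0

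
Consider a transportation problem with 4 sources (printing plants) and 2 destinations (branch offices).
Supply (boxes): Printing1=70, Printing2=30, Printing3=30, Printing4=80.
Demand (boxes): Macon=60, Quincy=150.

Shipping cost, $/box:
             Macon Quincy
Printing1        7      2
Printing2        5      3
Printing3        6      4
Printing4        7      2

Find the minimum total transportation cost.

630

Optimal allocation:
  Printing1→Quincy: 70 × $2 = $140
  Printing2→Macon: 30 × $5 = $150
  Printing3→Macon: 30 × $6 = $180
  Printing4→Quincy: 80 × $2 = $160
Total = 140 + 150 + 180 + 160 = $630.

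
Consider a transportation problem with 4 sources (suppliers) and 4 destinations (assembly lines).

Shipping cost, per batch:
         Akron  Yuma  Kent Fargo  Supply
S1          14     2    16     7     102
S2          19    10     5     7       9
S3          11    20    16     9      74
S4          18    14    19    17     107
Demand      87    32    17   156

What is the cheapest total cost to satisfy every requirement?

One minimum-cost allocation:
  S1 to Yuma: 32 × 2 = 64
  S1 to Fargo: 70 × 7 = 490
  S2 to Kent: 9 × 5 = 45
  S3 to Fargo: 74 × 9 = 666
  S4 to Akron: 87 × 18 = 1566
  S4 to Kent: 8 × 19 = 152
  S4 to Fargo: 12 × 17 = 204
Total = 64 + 490 + 45 + 666 + 1566 + 152 + 204 = 3187.
(Supply check: S1 ships 102; S2 ships 9; S3 ships 74; S4 ships 107.)

3187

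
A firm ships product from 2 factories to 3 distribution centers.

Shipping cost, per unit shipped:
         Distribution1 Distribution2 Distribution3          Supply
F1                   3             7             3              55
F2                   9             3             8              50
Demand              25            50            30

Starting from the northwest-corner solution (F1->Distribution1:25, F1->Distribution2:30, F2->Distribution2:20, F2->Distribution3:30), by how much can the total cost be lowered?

270

Current plan cost = 25·3 + 30·7 + 20·3 + 30·8 = 585.
Optimal plan:
  F1–Distribution1: 25 × 3 = 75
  F1–Distribution3: 30 × 3 = 90
  F2–Distribution2: 50 × 3 = 150
Optimal cost = 315.
Saving = 585 − 315 = 270.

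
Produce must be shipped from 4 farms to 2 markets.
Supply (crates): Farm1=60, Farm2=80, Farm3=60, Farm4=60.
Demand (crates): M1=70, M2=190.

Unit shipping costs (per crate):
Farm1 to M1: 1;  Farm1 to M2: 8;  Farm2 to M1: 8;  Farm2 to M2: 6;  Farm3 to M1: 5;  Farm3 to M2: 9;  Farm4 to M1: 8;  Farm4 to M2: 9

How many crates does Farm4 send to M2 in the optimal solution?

Solving gives:
  Farm1->M1: 60 × 1 = 60
  Farm2->M2: 80 × 6 = 480
  Farm3->M1: 10 × 5 = 50
  Farm3->M2: 50 × 9 = 450
  Farm4->M2: 60 × 9 = 540
Total cost = 1580.
So Farm4→M2 carries 60 crates.

60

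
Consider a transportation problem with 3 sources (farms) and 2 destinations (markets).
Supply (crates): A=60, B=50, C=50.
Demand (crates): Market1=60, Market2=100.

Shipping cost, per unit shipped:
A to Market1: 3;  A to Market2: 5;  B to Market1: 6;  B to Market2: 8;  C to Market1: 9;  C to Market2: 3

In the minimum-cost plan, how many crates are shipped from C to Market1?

0

Solving gives:
  A to Market1: 60 crates
  B to Market2: 50 crates
  C to Market2: 50 crates
Total cost = 730.
The route C→Market1 is not used.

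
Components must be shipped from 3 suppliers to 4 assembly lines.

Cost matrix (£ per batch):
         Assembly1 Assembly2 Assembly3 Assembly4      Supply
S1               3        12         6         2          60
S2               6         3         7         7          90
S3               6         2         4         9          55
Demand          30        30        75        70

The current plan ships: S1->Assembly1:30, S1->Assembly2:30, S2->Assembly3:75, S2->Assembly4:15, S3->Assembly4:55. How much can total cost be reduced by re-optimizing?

755

Current plan cost = 30·3 + 30·12 + 75·7 + 15·7 + 55·9 = £1575.
Optimal plan:
  S1->Assembly4: 60 × £2 = £120
  S2->Assembly1: 30 × £6 = £180
  S2->Assembly2: 30 × £3 = £90
  S2->Assembly3: 20 × £7 = £140
  S2->Assembly4: 10 × £7 = £70
  S3->Assembly3: 55 × £4 = £220
Optimal cost = £820.
Saving = 1575 − 820 = £755.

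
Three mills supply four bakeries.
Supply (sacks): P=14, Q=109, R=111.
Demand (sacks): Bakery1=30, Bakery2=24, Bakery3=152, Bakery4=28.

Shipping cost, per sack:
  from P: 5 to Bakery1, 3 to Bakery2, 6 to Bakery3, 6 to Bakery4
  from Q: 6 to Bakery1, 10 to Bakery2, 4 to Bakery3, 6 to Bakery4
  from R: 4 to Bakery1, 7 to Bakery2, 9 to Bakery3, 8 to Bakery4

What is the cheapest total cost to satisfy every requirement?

One minimum-cost allocation:
  P→Bakery2: 14 × 3 = 42
  Q→Bakery3: 109 × 4 = 436
  R→Bakery1: 30 × 4 = 120
  R→Bakery2: 10 × 7 = 70
  R→Bakery3: 43 × 9 = 387
  R→Bakery4: 28 × 8 = 224
Total = 42 + 436 + 120 + 70 + 387 + 224 = 1279.

1279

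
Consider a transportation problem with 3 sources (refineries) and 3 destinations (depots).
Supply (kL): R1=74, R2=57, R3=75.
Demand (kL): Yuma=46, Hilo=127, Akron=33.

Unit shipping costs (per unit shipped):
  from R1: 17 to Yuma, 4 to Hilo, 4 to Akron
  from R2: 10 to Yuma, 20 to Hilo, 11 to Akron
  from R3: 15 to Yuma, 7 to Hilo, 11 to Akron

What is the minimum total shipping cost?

1402

One minimum-cost allocation:
  R1 to Hilo: 52 × 4 = 208
  R1 to Akron: 22 × 4 = 88
  R2 to Yuma: 46 × 10 = 460
  R2 to Akron: 11 × 11 = 121
  R3 to Hilo: 75 × 7 = 525
Total = 208 + 88 + 460 + 121 + 525 = 1402.
(Supply check: R1 ships 74; R2 ships 57; R3 ships 75.)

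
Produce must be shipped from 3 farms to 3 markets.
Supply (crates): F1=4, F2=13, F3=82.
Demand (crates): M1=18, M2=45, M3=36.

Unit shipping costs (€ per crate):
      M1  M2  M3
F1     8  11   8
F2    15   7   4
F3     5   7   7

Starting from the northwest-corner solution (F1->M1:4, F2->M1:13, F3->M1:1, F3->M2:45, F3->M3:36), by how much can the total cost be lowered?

Current plan cost = 4·8 + 13·15 + 1·5 + 45·7 + 36·7 = €799.
Optimal plan:
  F1→M3: 4 × €8 = €32
  F2→M3: 13 × €4 = €52
  F3→M1: 18 × €5 = €90
  F3→M2: 45 × €7 = €315
  F3→M3: 19 × €7 = €133
Optimal cost = €622.
Saving = 799 − 622 = €177.

177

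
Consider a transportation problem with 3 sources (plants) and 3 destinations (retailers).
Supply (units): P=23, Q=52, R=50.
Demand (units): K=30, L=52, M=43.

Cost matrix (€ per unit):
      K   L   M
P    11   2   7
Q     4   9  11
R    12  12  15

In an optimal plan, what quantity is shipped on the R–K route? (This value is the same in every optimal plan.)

0

Solving gives:
  P->L: 23 units
  Q->K: 30 units
  Q->M: 22 units
  R->L: 29 units
  R->M: 21 units
Total cost = €1071.
The route R→K is not used.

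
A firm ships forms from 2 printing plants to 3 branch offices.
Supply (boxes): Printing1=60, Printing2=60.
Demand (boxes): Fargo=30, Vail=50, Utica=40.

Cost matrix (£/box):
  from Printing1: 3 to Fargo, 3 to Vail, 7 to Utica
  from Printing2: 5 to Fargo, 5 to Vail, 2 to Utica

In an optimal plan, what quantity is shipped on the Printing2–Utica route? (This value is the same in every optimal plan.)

Optimal shipments:
  Printing1–Fargo: 30 × £3 = £90
  Printing1–Vail: 30 × £3 = £90
  Printing2–Vail: 20 × £5 = £100
  Printing2–Utica: 40 × £2 = £80
Total cost = £360.
So Printing2→Utica carries 40 boxes.

40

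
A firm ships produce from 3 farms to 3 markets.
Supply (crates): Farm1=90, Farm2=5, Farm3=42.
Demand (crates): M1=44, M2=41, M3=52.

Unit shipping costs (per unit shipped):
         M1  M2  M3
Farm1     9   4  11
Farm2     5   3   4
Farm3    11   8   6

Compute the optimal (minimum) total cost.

An optimal shipping plan:
  Farm1→M1: 44 × 9 = 396
  Farm1→M2: 41 × 4 = 164
  Farm1→M3: 5 × 11 = 55
  Farm2→M3: 5 × 4 = 20
  Farm3→M3: 42 × 6 = 252
Total = 396 + 164 + 55 + 20 + 252 = 887.
(Supply check: Farm1 ships 90; Farm2 ships 5; Farm3 ships 42.)

887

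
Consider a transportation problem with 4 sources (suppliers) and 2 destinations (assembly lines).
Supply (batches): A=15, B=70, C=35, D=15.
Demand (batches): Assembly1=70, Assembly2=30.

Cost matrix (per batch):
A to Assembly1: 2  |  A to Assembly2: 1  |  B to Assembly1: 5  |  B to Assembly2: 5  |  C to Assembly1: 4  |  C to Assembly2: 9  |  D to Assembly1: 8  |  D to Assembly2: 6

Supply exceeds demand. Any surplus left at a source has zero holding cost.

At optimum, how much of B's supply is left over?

Minimum-cost shipments:
  A->Assembly2: 15 × 1 = 15
  B->Assembly1: 35 × 5 = 175
  B->Assembly2: 15 × 5 = 75
  C->Assembly1: 35 × 4 = 140
Total cost = 405.
B ships 50 of its 70, leaving 20.

20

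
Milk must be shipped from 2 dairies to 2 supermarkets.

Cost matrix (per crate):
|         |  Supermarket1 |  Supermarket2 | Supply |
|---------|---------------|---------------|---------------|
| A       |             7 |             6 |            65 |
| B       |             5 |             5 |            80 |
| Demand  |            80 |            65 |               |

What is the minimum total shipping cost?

Optimal allocation:
  A to Supermarket2: 65 × 6 = 390
  B to Supermarket1: 80 × 5 = 400
Total = 390 + 400 = 790.

790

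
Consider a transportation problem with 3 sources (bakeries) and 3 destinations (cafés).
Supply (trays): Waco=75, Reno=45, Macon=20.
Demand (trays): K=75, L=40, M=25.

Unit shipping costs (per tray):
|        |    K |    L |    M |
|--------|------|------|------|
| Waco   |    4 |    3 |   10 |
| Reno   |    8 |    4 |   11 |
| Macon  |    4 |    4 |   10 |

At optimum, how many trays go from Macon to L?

The minimum-cost plan:
  Waco–K: 55 × 4 = 220
  Waco–M: 20 × 10 = 200
  Reno–L: 40 × 4 = 160
  Reno–M: 5 × 11 = 55
  Macon–K: 20 × 4 = 80
Total cost = 715.
The route Macon→L is not used.

0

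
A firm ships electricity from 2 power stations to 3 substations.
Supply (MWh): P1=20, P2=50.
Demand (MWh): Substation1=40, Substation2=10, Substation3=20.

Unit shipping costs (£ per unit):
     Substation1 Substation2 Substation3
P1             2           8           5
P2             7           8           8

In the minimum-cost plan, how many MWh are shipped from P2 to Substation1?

The minimum-cost plan:
  P1->Substation1: 20 × £2 = £40
  P2->Substation1: 20 × £7 = £140
  P2->Substation2: 10 × £8 = £80
  P2->Substation3: 20 × £8 = £160
Total cost = £420.
So P2→Substation1 carries 20 MWh.

20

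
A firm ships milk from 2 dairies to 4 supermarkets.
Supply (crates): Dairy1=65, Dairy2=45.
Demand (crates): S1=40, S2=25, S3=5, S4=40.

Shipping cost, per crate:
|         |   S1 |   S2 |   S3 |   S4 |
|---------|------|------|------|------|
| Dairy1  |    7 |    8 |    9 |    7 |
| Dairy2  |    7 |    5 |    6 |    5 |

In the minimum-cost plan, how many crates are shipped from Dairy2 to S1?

0

Optimal shipments:
  Dairy1->S1: 40 × 7 = 280
  Dairy1->S4: 25 × 7 = 175
  Dairy2->S2: 25 × 5 = 125
  Dairy2->S3: 5 × 6 = 30
  Dairy2->S4: 15 × 5 = 75
Total cost = 685.
The route Dairy2→S1 is not used.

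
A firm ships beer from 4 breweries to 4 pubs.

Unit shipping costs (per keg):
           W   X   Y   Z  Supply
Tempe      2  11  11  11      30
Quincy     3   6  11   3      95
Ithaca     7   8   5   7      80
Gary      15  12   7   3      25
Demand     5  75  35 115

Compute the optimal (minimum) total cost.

One minimum-cost allocation:
  Tempe–W: 5 × 2 = 10
  Tempe–X: 25 × 11 = 275
  Quincy–X: 5 × 6 = 30
  Quincy–Z: 90 × 3 = 270
  Ithaca–X: 45 × 8 = 360
  Ithaca–Y: 35 × 5 = 175
  Gary–Z: 25 × 3 = 75
Total = 10 + 275 + 30 + 270 + 360 + 175 + 75 = 1195.

1195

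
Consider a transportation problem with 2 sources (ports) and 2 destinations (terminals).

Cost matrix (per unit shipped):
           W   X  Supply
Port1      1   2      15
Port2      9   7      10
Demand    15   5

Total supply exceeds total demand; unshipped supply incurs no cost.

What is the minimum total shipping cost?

50

A cheapest plan:
  Port1 to W: 15 × 1 = 15
  Port2 to X: 5 × 7 = 35
Total = 15 + 35 = 50.
(Supply check: Port1 ships 15; Port2 ships 5.)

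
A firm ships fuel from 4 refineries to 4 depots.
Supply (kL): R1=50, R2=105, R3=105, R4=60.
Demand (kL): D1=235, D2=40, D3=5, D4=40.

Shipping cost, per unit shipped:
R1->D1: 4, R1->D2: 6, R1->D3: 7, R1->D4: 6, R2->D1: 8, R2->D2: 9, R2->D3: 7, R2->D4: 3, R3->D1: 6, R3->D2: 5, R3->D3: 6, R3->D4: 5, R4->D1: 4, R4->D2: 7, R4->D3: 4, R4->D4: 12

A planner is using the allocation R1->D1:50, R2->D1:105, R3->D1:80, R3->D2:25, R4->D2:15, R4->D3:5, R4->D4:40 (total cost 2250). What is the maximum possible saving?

Current plan cost = 50·4 + 105·8 + 80·6 + 25·5 + 15·7 + 5·4 + 40·12 = 2250.
Optimal plan:
  R1 to D1: 50 × 4 = 200
  R2 to D1: 60 × 8 = 480
  R2 to D3: 5 × 7 = 35
  R2 to D4: 40 × 3 = 120
  R3 to D1: 65 × 6 = 390
  R3 to D2: 40 × 5 = 200
  R4 to D1: 60 × 4 = 240
Optimal cost = 1665.
Saving = 2250 − 1665 = 585.

585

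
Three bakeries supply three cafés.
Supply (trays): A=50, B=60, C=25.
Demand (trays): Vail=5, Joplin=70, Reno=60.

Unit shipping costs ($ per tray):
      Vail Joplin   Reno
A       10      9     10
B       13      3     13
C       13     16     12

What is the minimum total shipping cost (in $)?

An optimal shipping plan:
  A→Vail: 5 × $10 = $50
  A→Joplin: 10 × $9 = $90
  A→Reno: 35 × $10 = $350
  B→Joplin: 60 × $3 = $180
  C→Reno: 25 × $12 = $300
Total = 50 + 90 + 350 + 180 + 300 = $970.
(Supply check: A ships 50; B ships 60; C ships 25.)

970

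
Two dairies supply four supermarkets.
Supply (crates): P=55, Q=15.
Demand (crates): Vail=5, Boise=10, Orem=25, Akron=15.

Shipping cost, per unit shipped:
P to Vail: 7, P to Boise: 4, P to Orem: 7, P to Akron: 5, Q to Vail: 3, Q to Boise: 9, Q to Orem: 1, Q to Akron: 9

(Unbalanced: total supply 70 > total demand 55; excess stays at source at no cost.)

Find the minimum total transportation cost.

One minimum-cost allocation:
  P–Vail: 5 × 7 = 35
  P–Boise: 10 × 4 = 40
  P–Orem: 10 × 7 = 70
  P–Akron: 15 × 5 = 75
  Q–Orem: 15 × 1 = 15
Total = 35 + 40 + 70 + 75 + 15 = 235.

235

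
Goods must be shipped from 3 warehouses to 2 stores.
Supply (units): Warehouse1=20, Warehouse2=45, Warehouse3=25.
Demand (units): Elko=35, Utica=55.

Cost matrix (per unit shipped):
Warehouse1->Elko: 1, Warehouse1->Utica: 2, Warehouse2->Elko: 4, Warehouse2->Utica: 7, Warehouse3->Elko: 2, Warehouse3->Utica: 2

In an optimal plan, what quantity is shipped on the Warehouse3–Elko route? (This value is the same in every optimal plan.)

The minimum-cost plan:
  Warehouse1 to Utica: 20 × 2 = 40
  Warehouse2 to Elko: 35 × 4 = 140
  Warehouse2 to Utica: 10 × 7 = 70
  Warehouse3 to Utica: 25 × 2 = 50
Total cost = 300.
The route Warehouse3→Elko is not used.

0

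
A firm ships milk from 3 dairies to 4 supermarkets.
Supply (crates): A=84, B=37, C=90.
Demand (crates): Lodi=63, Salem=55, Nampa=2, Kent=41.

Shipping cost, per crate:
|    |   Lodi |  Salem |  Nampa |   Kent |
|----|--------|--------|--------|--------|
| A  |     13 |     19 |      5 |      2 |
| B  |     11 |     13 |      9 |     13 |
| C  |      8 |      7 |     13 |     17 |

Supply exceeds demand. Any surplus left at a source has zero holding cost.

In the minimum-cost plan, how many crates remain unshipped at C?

Minimum-cost shipments:
  A–Nampa: 2 × 5 = 10
  A–Kent: 41 × 2 = 82
  B–Lodi: 28 × 11 = 308
  C–Lodi: 35 × 8 = 280
  C–Salem: 55 × 7 = 385
Total cost = 1065.
C ships 90 of its 90, leaving 0.

0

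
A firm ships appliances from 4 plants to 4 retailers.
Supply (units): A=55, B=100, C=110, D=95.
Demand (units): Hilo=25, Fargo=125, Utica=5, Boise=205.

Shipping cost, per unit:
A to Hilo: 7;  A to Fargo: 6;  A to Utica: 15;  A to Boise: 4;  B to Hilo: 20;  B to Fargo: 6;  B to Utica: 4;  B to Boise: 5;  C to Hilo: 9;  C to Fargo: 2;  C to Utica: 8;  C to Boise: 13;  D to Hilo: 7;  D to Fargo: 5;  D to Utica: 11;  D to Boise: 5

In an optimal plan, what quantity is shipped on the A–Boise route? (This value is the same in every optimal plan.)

The minimum-cost plan:
  A→Boise: 55 × 4 = 220
  B→Utica: 5 × 4 = 20
  B→Boise: 95 × 5 = 475
  C→Fargo: 110 × 2 = 220
  D→Hilo: 25 × 7 = 175
  D→Fargo: 15 × 5 = 75
  D→Boise: 55 × 5 = 275
Total cost = 1460.
So A→Boise carries 55 units.

55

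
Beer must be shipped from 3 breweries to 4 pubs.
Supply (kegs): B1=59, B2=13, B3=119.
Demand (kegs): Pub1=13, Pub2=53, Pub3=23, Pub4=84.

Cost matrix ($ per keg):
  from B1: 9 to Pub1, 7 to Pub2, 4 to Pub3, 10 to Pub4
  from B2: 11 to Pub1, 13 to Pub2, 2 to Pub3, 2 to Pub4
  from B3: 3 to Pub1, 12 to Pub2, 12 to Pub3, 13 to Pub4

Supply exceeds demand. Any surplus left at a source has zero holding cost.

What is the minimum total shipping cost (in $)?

An optimal shipping plan:
  B1–Pub2: 36 × $7 = $252
  B1–Pub3: 23 × $4 = $92
  B2–Pub4: 13 × $2 = $26
  B3–Pub1: 13 × $3 = $39
  B3–Pub2: 17 × $12 = $204
  B3–Pub4: 71 × $13 = $923
Total = 252 + 92 + 26 + 39 + 204 + 923 = $1536.

1536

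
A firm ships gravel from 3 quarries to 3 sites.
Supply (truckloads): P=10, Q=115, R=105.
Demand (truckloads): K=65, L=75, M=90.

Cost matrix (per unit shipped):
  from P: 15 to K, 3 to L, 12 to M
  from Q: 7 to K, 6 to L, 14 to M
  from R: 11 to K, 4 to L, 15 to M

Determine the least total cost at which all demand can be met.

2025

Optimal allocation:
  P–M: 10 truckloads
  Q–K: 65 truckloads
  Q–M: 50 truckloads
  R–L: 75 truckloads
  R–M: 30 truckloads
Total cost = 2025.
(Supply check: P ships 10; Q ships 115; R ships 105.)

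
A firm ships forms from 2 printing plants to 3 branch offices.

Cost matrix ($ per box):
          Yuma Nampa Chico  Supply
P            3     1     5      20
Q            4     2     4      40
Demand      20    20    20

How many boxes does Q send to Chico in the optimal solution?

20

Solving gives:
  P–Yuma: 20 × $3 = $60
  Q–Nampa: 20 × $2 = $40
  Q–Chico: 20 × $4 = $80
Total cost = $180.
So Q→Chico carries 20 boxes.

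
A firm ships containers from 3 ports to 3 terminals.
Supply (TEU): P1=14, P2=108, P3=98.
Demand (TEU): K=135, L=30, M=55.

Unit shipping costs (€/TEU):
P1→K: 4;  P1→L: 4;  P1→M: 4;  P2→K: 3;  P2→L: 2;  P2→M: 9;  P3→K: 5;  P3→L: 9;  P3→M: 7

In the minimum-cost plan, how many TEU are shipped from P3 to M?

41

The minimum-cost plan:
  P1→M: 14 TEU
  P2→K: 78 TEU
  P2→L: 30 TEU
  P3→K: 57 TEU
  P3→M: 41 TEU
Total cost = €922.
So P3→M carries 41 TEU.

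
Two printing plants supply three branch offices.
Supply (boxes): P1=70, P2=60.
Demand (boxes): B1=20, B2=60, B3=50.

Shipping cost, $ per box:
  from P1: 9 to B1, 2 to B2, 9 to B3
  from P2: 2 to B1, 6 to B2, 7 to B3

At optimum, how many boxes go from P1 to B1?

0

The minimum-cost plan:
  P1→B2: 60 × $2 = $120
  P1→B3: 10 × $9 = $90
  P2→B1: 20 × $2 = $40
  P2→B3: 40 × $7 = $280
Total cost = $530.
The route P1→B1 is not used.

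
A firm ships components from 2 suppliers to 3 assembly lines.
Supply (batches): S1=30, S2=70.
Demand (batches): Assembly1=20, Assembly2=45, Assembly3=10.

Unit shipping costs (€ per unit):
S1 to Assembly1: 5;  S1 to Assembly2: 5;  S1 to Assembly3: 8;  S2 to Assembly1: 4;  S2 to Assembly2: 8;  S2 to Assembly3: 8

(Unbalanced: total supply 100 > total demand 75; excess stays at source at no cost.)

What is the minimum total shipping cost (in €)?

A cheapest plan:
  S1->Assembly2: 30 × €5 = €150
  S2->Assembly1: 20 × €4 = €80
  S2->Assembly2: 15 × €8 = €120
  S2->Assembly3: 10 × €8 = €80
Total = 150 + 80 + 120 + 80 = €430.

430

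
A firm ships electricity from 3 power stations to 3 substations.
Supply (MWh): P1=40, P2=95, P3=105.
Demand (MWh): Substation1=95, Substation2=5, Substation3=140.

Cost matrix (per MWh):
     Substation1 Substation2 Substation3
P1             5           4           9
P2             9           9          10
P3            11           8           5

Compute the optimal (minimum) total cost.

An optimal shipping plan:
  P1→Substation1: 35 × 5 = 175
  P1→Substation2: 5 × 4 = 20
  P2→Substation1: 60 × 9 = 540
  P2→Substation3: 35 × 10 = 350
  P3→Substation3: 105 × 5 = 525
Total = 175 + 20 + 540 + 350 + 525 = 1610.

1610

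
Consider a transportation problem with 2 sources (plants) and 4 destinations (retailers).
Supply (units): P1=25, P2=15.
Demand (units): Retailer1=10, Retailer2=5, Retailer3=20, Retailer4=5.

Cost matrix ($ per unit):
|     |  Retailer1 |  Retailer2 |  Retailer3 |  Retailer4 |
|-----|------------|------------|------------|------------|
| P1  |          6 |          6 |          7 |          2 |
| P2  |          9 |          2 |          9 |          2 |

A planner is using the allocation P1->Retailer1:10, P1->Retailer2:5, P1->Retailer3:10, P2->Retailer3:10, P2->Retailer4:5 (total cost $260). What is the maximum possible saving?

30

Current plan cost = 10·6 + 5·6 + 10·7 + 10·9 + 5·2 = $260.
Optimal plan:
  P1–Retailer1: 10 × $6 = $60
  P1–Retailer3: 15 × $7 = $105
  P2–Retailer2: 5 × $2 = $10
  P2–Retailer3: 5 × $9 = $45
  P2–Retailer4: 5 × $2 = $10
Optimal cost = $230.
Saving = 260 − 230 = $30.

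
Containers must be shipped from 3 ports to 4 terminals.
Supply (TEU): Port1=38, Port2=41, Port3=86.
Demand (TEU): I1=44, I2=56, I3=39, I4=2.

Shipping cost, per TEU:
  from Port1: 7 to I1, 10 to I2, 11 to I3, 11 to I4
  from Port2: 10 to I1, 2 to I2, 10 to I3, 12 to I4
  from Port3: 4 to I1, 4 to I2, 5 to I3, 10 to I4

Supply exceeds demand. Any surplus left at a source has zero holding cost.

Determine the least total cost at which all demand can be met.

One minimum-cost allocation:
  Port1->I1: 12 × 7 = 84
  Port1->I4: 2 × 11 = 22
  Port2->I2: 41 × 2 = 82
  Port3->I1: 32 × 4 = 128
  Port3->I2: 15 × 4 = 60
  Port3->I3: 39 × 5 = 195
Total = 84 + 22 + 82 + 128 + 60 + 195 = 571.
(Supply check: Port1 ships 14; Port2 ships 41; Port3 ships 86.)

571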